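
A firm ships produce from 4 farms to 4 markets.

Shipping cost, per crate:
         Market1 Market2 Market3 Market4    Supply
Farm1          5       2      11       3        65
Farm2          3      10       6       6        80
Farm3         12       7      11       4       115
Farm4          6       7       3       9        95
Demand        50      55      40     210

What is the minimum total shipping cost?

One minimum-cost allocation:
  Farm1 to Market4: 65 × 3 = 195
  Farm2 to Market1: 50 × 3 = 150
  Farm2 to Market4: 30 × 6 = 180
  Farm3 to Market4: 115 × 4 = 460
  Farm4 to Market2: 55 × 7 = 385
  Farm4 to Market3: 40 × 3 = 120
Total = 195 + 150 + 180 + 460 + 385 + 120 = 1490.
(Supply check: Farm1 ships 65; Farm2 ships 80; Farm3 ships 115; Farm4 ships 95.)

1490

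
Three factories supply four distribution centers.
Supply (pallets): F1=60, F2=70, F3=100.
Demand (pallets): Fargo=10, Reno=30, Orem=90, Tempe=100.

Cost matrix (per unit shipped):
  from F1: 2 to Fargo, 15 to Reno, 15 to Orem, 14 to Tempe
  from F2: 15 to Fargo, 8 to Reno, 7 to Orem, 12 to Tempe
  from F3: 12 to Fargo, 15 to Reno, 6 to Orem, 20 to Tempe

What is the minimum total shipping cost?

2170

An optimal shipping plan:
  F1->Fargo: 10 × 2 = 20
  F1->Tempe: 50 × 14 = 700
  F2->Reno: 20 × 8 = 160
  F2->Tempe: 50 × 12 = 600
  F3->Reno: 10 × 15 = 150
  F3->Orem: 90 × 6 = 540
Total = 20 + 700 + 160 + 600 + 150 + 540 = 2170.
(Supply check: F1 ships 60; F2 ships 70; F3 ships 100.)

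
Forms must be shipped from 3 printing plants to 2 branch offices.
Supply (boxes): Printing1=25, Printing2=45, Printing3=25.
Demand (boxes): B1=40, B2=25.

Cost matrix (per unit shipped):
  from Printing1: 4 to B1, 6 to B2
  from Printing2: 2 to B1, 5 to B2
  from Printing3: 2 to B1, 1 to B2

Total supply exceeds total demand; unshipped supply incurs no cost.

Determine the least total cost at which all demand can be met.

One minimum-cost allocation:
  Printing2→B1: 40 boxes
  Printing3→B2: 25 boxes
Total cost = 105.

105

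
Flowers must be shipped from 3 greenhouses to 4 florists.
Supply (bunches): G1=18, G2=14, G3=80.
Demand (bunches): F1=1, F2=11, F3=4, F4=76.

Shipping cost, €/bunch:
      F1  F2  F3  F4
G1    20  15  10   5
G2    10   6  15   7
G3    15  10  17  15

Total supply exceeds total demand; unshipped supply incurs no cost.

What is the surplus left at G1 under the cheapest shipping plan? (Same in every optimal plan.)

0

Minimum-cost shipments:
  G1→F4: 18 × €5 = €90
  G2→F4: 14 × €7 = €98
  G3→F1: 1 × €15 = €15
  G3→F2: 11 × €10 = €110
  G3→F3: 4 × €17 = €68
  G3→F4: 44 × €15 = €660
Total cost = €1041.
G1 ships 18 of its 18, leaving 0.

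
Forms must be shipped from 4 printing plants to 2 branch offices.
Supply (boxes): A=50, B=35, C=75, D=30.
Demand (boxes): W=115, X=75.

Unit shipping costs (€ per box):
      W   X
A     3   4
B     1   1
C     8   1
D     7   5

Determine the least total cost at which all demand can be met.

An optimal shipping plan:
  A→W: 50 × €3 = €150
  B→W: 35 × €1 = €35
  C→X: 75 × €1 = €75
  D→W: 30 × €7 = €210
Total = 150 + 35 + 75 + 210 = €470.
(Supply check: A ships 50; B ships 35; C ships 75; D ships 30.)

470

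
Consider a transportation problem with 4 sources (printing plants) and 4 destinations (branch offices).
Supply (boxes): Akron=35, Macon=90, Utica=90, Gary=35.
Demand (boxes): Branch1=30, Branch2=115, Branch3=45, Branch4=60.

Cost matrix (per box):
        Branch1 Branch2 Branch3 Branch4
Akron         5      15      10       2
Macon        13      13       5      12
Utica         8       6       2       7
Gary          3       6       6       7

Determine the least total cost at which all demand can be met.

1515

Optimal allocation:
  Akron–Branch4: 35 × 2 = 70
  Macon–Branch2: 20 × 13 = 260
  Macon–Branch3: 45 × 5 = 225
  Macon–Branch4: 25 × 12 = 300
  Utica–Branch2: 90 × 6 = 540
  Gary–Branch1: 30 × 3 = 90
  Gary–Branch2: 5 × 6 = 30
Total = 70 + 260 + 225 + 300 + 540 + 90 + 30 = 1515.
(Supply check: Akron ships 35; Macon ships 90; Utica ships 90; Gary ships 35.)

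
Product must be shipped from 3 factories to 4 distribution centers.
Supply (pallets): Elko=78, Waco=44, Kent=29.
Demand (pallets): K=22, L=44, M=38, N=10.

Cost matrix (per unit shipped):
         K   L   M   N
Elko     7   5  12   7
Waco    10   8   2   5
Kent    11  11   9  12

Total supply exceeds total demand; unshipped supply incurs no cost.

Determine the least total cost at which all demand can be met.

508

A cheapest plan:
  Elko→K: 22 × 7 = 154
  Elko→L: 44 × 5 = 220
  Elko→N: 4 × 7 = 28
  Waco→M: 38 × 2 = 76
  Waco→N: 6 × 5 = 30
Total = 154 + 220 + 28 + 76 + 30 = 508.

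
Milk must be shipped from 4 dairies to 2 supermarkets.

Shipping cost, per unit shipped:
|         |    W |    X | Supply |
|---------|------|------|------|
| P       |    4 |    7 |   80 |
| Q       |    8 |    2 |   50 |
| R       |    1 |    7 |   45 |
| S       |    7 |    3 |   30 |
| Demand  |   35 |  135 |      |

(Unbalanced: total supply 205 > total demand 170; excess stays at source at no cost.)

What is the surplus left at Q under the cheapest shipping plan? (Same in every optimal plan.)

An optimal plan:
  P–X: 55 × 7 = 385
  Q–X: 50 × 2 = 100
  R–W: 35 × 1 = 35
  S–X: 30 × 3 = 90
Total cost = 610.
Q ships 50 of its 50, leaving 0.

0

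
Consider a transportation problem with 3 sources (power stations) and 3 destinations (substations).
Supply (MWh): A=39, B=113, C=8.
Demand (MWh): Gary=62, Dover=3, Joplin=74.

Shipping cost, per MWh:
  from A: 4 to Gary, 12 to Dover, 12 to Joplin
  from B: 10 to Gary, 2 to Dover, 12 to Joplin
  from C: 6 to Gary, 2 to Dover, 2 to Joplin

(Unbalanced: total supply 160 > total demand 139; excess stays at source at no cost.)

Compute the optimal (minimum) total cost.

Optimal allocation:
  A to Gary: 39 × 4 = 156
  B to Gary: 23 × 10 = 230
  B to Dover: 3 × 2 = 6
  B to Joplin: 66 × 12 = 792
  C to Joplin: 8 × 2 = 16
Total = 156 + 230 + 6 + 792 + 16 = 1200.

1200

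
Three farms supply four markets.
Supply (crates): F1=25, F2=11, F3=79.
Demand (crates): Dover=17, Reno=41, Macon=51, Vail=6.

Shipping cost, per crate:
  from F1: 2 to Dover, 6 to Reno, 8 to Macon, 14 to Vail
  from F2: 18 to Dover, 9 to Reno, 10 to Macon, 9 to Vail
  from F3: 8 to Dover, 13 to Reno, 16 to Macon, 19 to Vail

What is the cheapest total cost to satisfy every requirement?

An optimal shipping plan:
  F1->Macon: 25 × 8 = 200
  F2->Macon: 5 × 10 = 50
  F2->Vail: 6 × 9 = 54
  F3->Dover: 17 × 8 = 136
  F3->Reno: 41 × 13 = 533
  F3->Macon: 21 × 16 = 336
Total = 200 + 50 + 54 + 136 + 533 + 336 = 1309.
(Supply check: F1 ships 25; F2 ships 11; F3 ships 79.)

1309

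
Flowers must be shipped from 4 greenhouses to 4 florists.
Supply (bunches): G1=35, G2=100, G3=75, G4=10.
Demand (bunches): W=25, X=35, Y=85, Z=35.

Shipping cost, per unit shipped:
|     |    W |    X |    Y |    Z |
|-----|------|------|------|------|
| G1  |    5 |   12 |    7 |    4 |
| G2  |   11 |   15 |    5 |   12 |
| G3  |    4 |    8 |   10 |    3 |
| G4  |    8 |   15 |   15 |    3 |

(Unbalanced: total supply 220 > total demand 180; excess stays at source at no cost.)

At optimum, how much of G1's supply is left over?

Minimum-cost shipments:
  G1->W: 10 bunches
  G2->Y: 85 bunches
  G3->W: 15 bunches
  G3->X: 35 bunches
  G3->Z: 25 bunches
  G4->Z: 10 bunches
Total cost = 920.
G1 ships 10 of its 35, leaving 25.

25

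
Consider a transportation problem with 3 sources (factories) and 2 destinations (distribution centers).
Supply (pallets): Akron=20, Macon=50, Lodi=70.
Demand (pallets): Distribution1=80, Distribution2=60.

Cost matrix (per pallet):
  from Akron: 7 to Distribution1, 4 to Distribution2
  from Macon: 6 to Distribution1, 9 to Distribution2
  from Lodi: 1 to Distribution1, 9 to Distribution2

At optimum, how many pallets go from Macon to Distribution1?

10

Solving gives:
  Akron to Distribution2: 20 × 4 = 80
  Macon to Distribution1: 10 × 6 = 60
  Macon to Distribution2: 40 × 9 = 360
  Lodi to Distribution1: 70 × 1 = 70
Total cost = 570.
So Macon→Distribution1 carries 10 pallets.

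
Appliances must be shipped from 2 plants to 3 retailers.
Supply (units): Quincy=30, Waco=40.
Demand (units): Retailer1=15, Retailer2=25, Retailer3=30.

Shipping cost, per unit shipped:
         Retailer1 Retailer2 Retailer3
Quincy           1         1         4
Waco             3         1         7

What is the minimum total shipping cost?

190

Optimal allocation:
  Quincy–Retailer3: 30 × 4 = 120
  Waco–Retailer1: 15 × 3 = 45
  Waco–Retailer2: 25 × 1 = 25
Total = 120 + 45 + 25 = 190.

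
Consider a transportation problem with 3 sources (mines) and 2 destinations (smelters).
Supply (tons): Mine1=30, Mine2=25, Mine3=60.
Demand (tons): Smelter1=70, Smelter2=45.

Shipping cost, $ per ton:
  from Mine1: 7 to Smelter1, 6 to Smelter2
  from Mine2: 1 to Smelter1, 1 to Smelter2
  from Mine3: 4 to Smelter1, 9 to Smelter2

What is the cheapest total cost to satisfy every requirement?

445

An optimal shipping plan:
  Mine1 to Smelter2: 30 tons
  Mine2 to Smelter1: 10 tons
  Mine2 to Smelter2: 15 tons
  Mine3 to Smelter1: 60 tons
Total cost = $445.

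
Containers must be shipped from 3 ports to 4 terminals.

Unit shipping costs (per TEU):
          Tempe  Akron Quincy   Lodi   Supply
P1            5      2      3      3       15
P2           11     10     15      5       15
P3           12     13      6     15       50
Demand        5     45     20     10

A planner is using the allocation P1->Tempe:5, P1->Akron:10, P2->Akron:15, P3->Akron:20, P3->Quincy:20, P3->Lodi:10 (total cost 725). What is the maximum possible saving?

90

Current plan cost = 5·5 + 10·2 + 15·10 + 20·13 + 20·6 + 10·15 = 725.
Optimal plan:
  P1–Akron: 15 × 2 = 30
  P2–Akron: 5 × 10 = 50
  P2–Lodi: 10 × 5 = 50
  P3–Tempe: 5 × 12 = 60
  P3–Akron: 25 × 13 = 325
  P3–Quincy: 20 × 6 = 120
Optimal cost = 635.
Saving = 725 − 635 = 90.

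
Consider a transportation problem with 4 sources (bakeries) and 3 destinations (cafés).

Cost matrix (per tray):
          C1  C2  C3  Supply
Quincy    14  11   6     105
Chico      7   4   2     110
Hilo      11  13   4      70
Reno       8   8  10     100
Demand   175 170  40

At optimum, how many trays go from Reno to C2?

The minimum-cost plan:
  Quincy to C2: 65 × 11 = 715
  Quincy to C3: 40 × 6 = 240
  Chico to C1: 5 × 7 = 35
  Chico to C2: 105 × 4 = 420
  Hilo to C1: 70 × 11 = 770
  Reno to C1: 100 × 8 = 800
Total cost = 2980.
The route Reno→C2 is not used.

0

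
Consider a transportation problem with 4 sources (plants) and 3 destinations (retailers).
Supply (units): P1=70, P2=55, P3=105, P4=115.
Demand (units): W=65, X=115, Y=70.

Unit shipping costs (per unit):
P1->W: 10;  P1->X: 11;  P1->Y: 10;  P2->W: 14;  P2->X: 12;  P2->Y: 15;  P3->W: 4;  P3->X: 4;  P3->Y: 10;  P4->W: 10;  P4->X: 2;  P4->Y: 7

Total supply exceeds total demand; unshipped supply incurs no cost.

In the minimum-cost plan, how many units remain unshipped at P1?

40

An optimal plan:
  P1–Y: 30 × 10 = 300
  P3–W: 65 × 4 = 260
  P3–X: 40 × 4 = 160
  P4–X: 75 × 2 = 150
  P4–Y: 40 × 7 = 280
Total cost = 1150.
P1 ships 30 of its 70, leaving 40.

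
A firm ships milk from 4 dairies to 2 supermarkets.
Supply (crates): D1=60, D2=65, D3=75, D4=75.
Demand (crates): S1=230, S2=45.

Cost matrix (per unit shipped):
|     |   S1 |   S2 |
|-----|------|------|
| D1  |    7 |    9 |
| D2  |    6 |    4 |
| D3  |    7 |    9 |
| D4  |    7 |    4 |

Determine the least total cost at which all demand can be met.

1725

Optimal allocation:
  D1 to S1: 60 × 7 = 420
  D2 to S1: 65 × 6 = 390
  D3 to S1: 75 × 7 = 525
  D4 to S1: 30 × 7 = 210
  D4 to S2: 45 × 4 = 180
Total = 420 + 390 + 525 + 210 + 180 = 1725.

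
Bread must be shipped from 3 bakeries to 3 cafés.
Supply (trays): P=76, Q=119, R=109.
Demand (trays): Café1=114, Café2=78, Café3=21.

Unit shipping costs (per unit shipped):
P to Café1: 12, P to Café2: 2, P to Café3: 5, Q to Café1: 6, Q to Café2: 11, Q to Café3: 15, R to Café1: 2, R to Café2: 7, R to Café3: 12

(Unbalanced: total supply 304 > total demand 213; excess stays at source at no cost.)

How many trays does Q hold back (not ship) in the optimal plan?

Minimum-cost shipments:
  P->Café2: 55 × 2 = 110
  P->Café3: 21 × 5 = 105
  Q->Café1: 5 × 6 = 30
  Q->Café2: 23 × 11 = 253
  R->Café1: 109 × 2 = 218
Total cost = 716.
Q ships 28 of its 119, leaving 91.

91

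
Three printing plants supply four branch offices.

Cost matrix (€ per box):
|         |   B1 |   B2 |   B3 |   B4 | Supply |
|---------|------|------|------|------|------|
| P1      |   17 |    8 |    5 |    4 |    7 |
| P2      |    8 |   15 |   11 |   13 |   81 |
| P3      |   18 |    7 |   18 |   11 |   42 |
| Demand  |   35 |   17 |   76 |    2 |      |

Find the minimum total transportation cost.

Optimal allocation:
  P1→B3: 7 × €5 = €35
  P2→B1: 35 × €8 = €280
  P2→B3: 46 × €11 = €506
  P3→B2: 17 × €7 = €119
  P3→B3: 23 × €18 = €414
  P3→B4: 2 × €11 = €22
Total = 35 + 280 + 506 + 119 + 414 + 22 = €1376.

1376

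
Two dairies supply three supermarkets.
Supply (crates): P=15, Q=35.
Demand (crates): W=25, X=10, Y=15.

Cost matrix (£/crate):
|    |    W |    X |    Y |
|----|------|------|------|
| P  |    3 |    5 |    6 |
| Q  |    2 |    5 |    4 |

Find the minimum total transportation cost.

165

An optimal shipping plan:
  P to W: 5 × £3 = £15
  P to X: 10 × £5 = £50
  Q to W: 20 × £2 = £40
  Q to Y: 15 × £4 = £60
Total = 15 + 50 + 40 + 60 = £165.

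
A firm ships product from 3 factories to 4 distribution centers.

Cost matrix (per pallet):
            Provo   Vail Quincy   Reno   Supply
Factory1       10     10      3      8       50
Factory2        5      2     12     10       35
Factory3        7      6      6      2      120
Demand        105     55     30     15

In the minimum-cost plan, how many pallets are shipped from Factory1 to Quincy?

The minimum-cost plan:
  Factory1–Provo: 20 × 10 = 200
  Factory1–Quincy: 30 × 3 = 90
  Factory2–Vail: 35 × 2 = 70
  Factory3–Provo: 85 × 7 = 595
  Factory3–Vail: 20 × 6 = 120
  Factory3–Reno: 15 × 2 = 30
Total cost = 1105.
So Factory1→Quincy carries 30 pallets.

30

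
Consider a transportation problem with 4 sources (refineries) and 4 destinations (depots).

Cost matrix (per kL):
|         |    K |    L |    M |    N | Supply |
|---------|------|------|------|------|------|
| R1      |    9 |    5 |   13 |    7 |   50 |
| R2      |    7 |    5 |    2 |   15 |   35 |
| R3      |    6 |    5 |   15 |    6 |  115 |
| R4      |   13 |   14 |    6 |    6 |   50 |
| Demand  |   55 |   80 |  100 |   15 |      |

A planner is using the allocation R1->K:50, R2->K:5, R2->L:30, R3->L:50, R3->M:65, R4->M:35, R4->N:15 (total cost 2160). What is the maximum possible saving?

Current plan cost = 50·9 + 5·7 + 30·5 + 50·5 + 65·15 + 35·6 + 15·6 = 2160.
Optimal plan:
  R1–L: 35 kL
  R1–M: 15 kL
  R2–M: 35 kL
  R3–K: 55 kL
  R3–L: 45 kL
  R3–N: 15 kL
  R4–M: 50 kL
Optimal cost = 1385.
Saving = 2160 − 1385 = 775.

775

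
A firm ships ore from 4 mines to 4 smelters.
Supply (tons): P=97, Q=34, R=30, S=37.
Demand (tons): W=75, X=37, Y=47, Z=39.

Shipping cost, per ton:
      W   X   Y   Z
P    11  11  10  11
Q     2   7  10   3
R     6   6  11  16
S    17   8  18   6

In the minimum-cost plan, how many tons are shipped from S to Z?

Solving gives:
  P–W: 11 × 11 = 121
  P–X: 37 × 11 = 407
  P–Y: 47 × 10 = 470
  P–Z: 2 × 11 = 22
  Q–W: 34 × 2 = 68
  R–W: 30 × 6 = 180
  S–Z: 37 × 6 = 222
Total cost = 1490.
So S→Z carries 37 tons.

37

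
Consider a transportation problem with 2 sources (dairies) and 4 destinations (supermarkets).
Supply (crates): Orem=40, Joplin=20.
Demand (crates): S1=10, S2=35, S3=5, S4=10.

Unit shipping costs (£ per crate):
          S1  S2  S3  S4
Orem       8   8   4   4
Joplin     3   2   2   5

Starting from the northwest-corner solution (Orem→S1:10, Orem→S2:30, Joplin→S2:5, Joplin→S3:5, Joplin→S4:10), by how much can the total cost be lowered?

90

Current plan cost = 10·8 + 30·8 + 5·2 + 5·2 + 10·5 = £390.
Optimal plan:
  Orem→S1: 10 × £8 = £80
  Orem→S2: 15 × £8 = £120
  Orem→S3: 5 × £4 = £20
  Orem→S4: 10 × £4 = £40
  Joplin→S2: 20 × £2 = £40
Optimal cost = £300.
Saving = 390 − 300 = £90.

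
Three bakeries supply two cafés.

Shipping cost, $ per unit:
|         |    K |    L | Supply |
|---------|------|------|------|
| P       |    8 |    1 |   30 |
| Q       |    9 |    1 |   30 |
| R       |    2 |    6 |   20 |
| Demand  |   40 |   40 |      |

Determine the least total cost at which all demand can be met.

An optimal shipping plan:
  P to K: 20 trays
  P to L: 10 trays
  Q to L: 30 trays
  R to K: 20 trays
Total cost = $240.

240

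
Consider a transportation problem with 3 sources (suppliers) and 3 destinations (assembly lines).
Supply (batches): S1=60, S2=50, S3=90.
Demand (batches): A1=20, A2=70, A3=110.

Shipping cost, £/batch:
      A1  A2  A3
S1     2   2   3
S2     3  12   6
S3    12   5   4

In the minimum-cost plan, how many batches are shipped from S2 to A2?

0

Optimal shipments:
  S1->A2: 60 × £2 = £120
  S2->A1: 20 × £3 = £60
  S2->A3: 30 × £6 = £180
  S3->A2: 10 × £5 = £50
  S3->A3: 80 × £4 = £320
Total cost = £730.
The route S2→A2 is not used.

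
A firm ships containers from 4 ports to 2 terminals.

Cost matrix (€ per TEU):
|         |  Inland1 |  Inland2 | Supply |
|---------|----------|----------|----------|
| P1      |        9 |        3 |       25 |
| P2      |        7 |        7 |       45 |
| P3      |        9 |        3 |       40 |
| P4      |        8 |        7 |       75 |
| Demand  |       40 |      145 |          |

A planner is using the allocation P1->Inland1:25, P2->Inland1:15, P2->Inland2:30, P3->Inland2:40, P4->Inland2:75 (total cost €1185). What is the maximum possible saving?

150

Current plan cost = 25·9 + 15·7 + 30·7 + 40·3 + 75·7 = €1185.
Optimal plan:
  P1->Inland2: 25 TEU
  P2->Inland1: 40 TEU
  P2->Inland2: 5 TEU
  P3->Inland2: 40 TEU
  P4->Inland2: 75 TEU
Optimal cost = €1035.
Saving = 1185 − 1035 = €150.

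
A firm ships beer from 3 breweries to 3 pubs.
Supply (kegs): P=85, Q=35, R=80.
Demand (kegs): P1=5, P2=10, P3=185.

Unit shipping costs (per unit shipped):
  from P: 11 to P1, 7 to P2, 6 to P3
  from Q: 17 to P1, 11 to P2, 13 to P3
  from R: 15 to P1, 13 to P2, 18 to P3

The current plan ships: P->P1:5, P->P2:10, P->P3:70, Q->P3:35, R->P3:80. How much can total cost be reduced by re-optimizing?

Current plan cost = 5·11 + 10·7 + 70·6 + 35·13 + 80·18 = 2440.
Optimal plan:
  P→P3: 85 × 6 = 510
  Q→P3: 35 × 13 = 455
  R→P1: 5 × 15 = 75
  R→P2: 10 × 13 = 130
  R→P3: 65 × 18 = 1170
Optimal cost = 2340.
Saving = 2440 − 2340 = 100.

100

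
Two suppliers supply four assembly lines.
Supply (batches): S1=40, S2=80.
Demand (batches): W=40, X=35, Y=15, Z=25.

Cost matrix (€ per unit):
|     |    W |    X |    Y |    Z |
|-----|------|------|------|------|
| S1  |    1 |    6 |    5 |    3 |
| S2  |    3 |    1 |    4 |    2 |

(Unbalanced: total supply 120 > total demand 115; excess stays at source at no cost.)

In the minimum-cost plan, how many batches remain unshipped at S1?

0

An optimal plan:
  S1 to W: 40 × €1 = €40
  S2 to X: 35 × €1 = €35
  S2 to Y: 15 × €4 = €60
  S2 to Z: 25 × €2 = €50
Total cost = €185.
S1 ships 40 of its 40, leaving 0.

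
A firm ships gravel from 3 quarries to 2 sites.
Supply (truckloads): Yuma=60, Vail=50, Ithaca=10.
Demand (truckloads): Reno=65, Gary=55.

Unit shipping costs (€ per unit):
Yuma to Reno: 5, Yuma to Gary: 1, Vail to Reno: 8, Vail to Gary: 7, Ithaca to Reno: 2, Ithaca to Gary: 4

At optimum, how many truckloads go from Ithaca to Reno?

10

The minimum-cost plan:
  Yuma–Reno: 5 truckloads
  Yuma–Gary: 55 truckloads
  Vail–Reno: 50 truckloads
  Ithaca–Reno: 10 truckloads
Total cost = €500.
So Ithaca→Reno carries 10 truckloads.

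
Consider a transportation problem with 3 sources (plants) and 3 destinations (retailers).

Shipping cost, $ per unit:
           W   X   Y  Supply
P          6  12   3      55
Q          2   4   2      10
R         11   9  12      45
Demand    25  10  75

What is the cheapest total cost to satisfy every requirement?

A cheapest plan:
  P to Y: 55 × $3 = $165
  Q to Y: 10 × $2 = $20
  R to W: 25 × $11 = $275
  R to X: 10 × $9 = $90
  R to Y: 10 × $12 = $120
Total = 165 + 20 + 275 + 90 + 120 = $670.

670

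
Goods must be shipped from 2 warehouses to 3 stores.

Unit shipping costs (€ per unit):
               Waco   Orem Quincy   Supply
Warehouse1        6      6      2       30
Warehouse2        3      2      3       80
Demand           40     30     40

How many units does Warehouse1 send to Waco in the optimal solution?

0

Solving gives:
  Warehouse1->Quincy: 30 × €2 = €60
  Warehouse2->Waco: 40 × €3 = €120
  Warehouse2->Orem: 30 × €2 = €60
  Warehouse2->Quincy: 10 × €3 = €30
Total cost = €270.
The route Warehouse1→Waco is not used.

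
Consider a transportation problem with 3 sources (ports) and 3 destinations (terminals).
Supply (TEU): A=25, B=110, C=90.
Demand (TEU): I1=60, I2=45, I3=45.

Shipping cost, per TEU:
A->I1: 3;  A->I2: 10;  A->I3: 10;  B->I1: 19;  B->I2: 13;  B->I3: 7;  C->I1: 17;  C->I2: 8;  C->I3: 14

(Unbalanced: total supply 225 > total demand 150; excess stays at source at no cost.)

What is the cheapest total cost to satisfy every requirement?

1345

One minimum-cost allocation:
  A–I1: 25 × 3 = 75
  B–I3: 45 × 7 = 315
  C–I1: 35 × 17 = 595
  C–I2: 45 × 8 = 360
Total = 75 + 315 + 595 + 360 = 1345.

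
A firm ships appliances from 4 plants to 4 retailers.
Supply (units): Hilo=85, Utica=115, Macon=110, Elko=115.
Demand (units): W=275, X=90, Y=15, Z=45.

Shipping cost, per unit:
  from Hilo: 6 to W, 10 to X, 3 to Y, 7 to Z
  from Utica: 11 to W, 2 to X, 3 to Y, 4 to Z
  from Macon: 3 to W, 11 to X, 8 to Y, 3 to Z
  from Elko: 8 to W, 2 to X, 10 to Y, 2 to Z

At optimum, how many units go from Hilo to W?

Solving gives:
  Hilo–W: 85 × 6 = 510
  Utica–X: 90 × 2 = 180
  Utica–Y: 15 × 3 = 45
  Utica–Z: 10 × 4 = 40
  Macon–W: 110 × 3 = 330
  Elko–W: 80 × 8 = 640
  Elko–Z: 35 × 2 = 70
Total cost = 1815.
So Hilo→W carries 85 units.

85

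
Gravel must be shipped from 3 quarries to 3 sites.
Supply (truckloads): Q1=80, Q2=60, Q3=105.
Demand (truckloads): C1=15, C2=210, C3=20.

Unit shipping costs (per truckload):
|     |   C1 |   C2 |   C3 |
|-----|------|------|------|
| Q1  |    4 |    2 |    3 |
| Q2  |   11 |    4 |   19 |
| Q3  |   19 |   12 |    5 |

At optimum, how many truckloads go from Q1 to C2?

Optimal shipments:
  Q1–C1: 15 × 4 = 60
  Q1–C2: 65 × 2 = 130
  Q2–C2: 60 × 4 = 240
  Q3–C2: 85 × 12 = 1020
  Q3–C3: 20 × 5 = 100
Total cost = 1550.
So Q1→C2 carries 65 truckloads.

65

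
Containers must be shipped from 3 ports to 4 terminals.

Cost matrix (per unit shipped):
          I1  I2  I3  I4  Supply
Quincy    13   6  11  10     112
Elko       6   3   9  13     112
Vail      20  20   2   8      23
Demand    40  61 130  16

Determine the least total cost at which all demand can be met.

1784

A cheapest plan:
  Quincy–I3: 96 TEU
  Quincy–I4: 16 TEU
  Elko–I1: 40 TEU
  Elko–I2: 61 TEU
  Elko–I3: 11 TEU
  Vail–I3: 23 TEU
Total cost = 1784.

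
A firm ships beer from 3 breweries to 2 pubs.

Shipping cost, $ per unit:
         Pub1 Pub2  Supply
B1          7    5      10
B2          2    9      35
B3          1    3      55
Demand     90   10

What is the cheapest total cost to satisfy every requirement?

175

One minimum-cost allocation:
  B1->Pub2: 10 kegs
  B2->Pub1: 35 kegs
  B3->Pub1: 55 kegs
Total cost = $175.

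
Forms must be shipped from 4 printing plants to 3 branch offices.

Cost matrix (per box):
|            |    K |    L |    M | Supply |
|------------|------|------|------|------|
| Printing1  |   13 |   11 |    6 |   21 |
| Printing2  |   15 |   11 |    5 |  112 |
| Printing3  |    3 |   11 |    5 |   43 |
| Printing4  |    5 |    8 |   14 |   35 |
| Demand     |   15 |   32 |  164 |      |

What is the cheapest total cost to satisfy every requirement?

1148

One minimum-cost allocation:
  Printing1->M: 21 × 6 = 126
  Printing2->M: 112 × 5 = 560
  Printing3->K: 12 × 3 = 36
  Printing3->M: 31 × 5 = 155
  Printing4->K: 3 × 5 = 15
  Printing4->L: 32 × 8 = 256
Total = 126 + 560 + 36 + 155 + 15 + 256 = 1148.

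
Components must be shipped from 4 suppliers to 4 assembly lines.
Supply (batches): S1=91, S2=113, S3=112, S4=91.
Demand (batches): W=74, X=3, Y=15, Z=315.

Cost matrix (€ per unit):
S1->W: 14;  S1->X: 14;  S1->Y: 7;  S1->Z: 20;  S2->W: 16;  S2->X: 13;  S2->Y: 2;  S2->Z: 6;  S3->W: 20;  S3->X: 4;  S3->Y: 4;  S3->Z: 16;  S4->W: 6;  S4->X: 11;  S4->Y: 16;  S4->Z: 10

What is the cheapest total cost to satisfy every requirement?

4525

One minimum-cost allocation:
  S1→W: 74 × €14 = €1036
  S1→Y: 15 × €7 = €105
  S1→Z: 2 × €20 = €40
  S2→Z: 113 × €6 = €678
  S3→X: 3 × €4 = €12
  S3→Z: 109 × €16 = €1744
  S4→Z: 91 × €10 = €910
Total = 1036 + 105 + 40 + 678 + 12 + 1744 + 910 = €4525.
(Supply check: S1 ships 91; S2 ships 113; S3 ships 112; S4 ships 91.)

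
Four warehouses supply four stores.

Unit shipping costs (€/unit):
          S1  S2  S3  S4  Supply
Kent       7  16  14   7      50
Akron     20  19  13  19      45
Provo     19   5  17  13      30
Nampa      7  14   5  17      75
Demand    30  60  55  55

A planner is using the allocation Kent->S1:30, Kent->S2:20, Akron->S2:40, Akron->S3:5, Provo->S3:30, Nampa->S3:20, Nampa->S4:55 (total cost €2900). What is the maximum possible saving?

Current plan cost = 30·7 + 20·16 + 40·19 + 5·13 + 30·17 + 20·5 + 55·17 = €2900.
Optimal plan:
  Kent→S4: 50 units
  Akron→S2: 30 units
  Akron→S3: 10 units
  Akron→S4: 5 units
  Provo→S2: 30 units
  Nampa→S1: 30 units
  Nampa→S3: 45 units
Optimal cost = €1730.
Saving = 2900 − 1730 = €1170.

1170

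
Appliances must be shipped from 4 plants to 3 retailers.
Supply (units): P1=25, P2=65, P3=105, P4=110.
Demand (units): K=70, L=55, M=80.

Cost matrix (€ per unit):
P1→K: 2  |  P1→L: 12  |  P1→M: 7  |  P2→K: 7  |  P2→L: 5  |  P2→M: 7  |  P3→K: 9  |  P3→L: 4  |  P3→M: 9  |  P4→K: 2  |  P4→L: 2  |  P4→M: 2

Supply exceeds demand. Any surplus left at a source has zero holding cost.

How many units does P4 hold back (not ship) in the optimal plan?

0

Minimum-cost shipments:
  P1->K: 25 × €2 = €50
  P2->K: 15 × €7 = €105
  P3->L: 55 × €4 = €220
  P4->K: 30 × €2 = €60
  P4->M: 80 × €2 = €160
Total cost = €595.
P4 ships 110 of its 110, leaving 0.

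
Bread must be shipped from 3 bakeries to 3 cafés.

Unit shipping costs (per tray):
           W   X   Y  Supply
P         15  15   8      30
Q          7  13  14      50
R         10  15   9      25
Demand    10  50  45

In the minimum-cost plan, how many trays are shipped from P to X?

Optimal shipments:
  P→Y: 30 × 8 = 240
  Q→W: 10 × 7 = 70
  Q→X: 40 × 13 = 520
  R→X: 10 × 15 = 150
  R→Y: 15 × 9 = 135
Total cost = 1115.
The route P→X is not used.

0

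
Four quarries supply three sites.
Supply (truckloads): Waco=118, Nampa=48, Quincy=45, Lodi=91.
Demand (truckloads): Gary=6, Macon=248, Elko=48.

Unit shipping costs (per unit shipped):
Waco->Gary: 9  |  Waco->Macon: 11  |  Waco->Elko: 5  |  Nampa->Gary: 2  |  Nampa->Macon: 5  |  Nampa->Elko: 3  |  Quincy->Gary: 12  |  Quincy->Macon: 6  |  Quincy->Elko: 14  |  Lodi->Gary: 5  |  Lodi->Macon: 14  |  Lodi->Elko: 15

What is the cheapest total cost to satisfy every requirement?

2740

One minimum-cost allocation:
  Waco to Macon: 70 truckloads
  Waco to Elko: 48 truckloads
  Nampa to Macon: 48 truckloads
  Quincy to Macon: 45 truckloads
  Lodi to Gary: 6 truckloads
  Lodi to Macon: 85 truckloads
Total cost = 2740.
(Supply check: Waco ships 118; Nampa ships 48; Quincy ships 45; Lodi ships 91.)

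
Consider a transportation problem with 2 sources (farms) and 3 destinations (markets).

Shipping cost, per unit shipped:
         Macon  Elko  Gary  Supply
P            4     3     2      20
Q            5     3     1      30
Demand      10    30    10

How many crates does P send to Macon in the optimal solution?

10

Optimal shipments:
  P->Macon: 10 × 4 = 40
  P->Elko: 10 × 3 = 30
  Q->Elko: 20 × 3 = 60
  Q->Gary: 10 × 1 = 10
Total cost = 140.
So P→Macon carries 10 crates.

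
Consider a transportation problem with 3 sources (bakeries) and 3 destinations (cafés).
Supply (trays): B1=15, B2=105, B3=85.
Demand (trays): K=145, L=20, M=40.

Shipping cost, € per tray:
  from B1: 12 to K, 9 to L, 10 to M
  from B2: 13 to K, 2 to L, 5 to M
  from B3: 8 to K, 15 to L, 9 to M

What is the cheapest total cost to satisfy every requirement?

One minimum-cost allocation:
  B1 to K: 15 × €12 = €180
  B2 to K: 45 × €13 = €585
  B2 to L: 20 × €2 = €40
  B2 to M: 40 × €5 = €200
  B3 to K: 85 × €8 = €680
Total = 180 + 585 + 40 + 200 + 680 = €1685.

1685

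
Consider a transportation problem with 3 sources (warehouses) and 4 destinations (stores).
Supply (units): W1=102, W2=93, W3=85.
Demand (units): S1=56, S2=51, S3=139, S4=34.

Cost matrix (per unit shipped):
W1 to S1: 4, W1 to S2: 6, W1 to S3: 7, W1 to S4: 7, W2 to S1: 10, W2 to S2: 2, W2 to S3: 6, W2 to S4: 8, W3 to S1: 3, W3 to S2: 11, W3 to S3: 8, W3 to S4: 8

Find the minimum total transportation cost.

1468

An optimal shipping plan:
  W1–S3: 68 × 7 = 476
  W1–S4: 34 × 7 = 238
  W2–S2: 51 × 2 = 102
  W2–S3: 42 × 6 = 252
  W3–S1: 56 × 3 = 168
  W3–S3: 29 × 8 = 232
Total = 476 + 238 + 102 + 252 + 168 + 232 = 1468.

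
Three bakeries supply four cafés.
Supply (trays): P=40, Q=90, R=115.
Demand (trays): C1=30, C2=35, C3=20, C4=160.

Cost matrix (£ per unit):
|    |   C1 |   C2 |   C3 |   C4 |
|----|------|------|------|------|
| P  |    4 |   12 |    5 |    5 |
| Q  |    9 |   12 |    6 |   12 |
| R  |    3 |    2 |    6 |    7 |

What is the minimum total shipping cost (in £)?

1670

Optimal allocation:
  P->C4: 40 × £5 = £200
  Q->C3: 20 × £6 = £120
  Q->C4: 70 × £12 = £840
  R->C1: 30 × £3 = £90
  R->C2: 35 × £2 = £70
  R->C4: 50 × £7 = £350
Total = 200 + 120 + 840 + 90 + 70 + 350 = £1670.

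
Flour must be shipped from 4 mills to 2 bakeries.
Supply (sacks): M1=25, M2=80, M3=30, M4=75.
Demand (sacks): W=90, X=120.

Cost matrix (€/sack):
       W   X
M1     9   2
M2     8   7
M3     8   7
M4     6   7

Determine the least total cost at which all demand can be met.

An optimal shipping plan:
  M1–X: 25 sacks
  M2–W: 15 sacks
  M2–X: 65 sacks
  M3–X: 30 sacks
  M4–W: 75 sacks
Total cost = €1285.

1285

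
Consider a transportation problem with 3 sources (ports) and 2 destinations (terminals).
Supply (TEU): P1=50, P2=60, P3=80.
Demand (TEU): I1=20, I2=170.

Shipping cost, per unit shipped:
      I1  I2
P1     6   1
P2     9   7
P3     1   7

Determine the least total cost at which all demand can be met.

910

An optimal shipping plan:
  P1→I2: 50 × 1 = 50
  P2→I2: 60 × 7 = 420
  P3→I1: 20 × 1 = 20
  P3→I2: 60 × 7 = 420
Total = 50 + 420 + 20 + 420 = 910.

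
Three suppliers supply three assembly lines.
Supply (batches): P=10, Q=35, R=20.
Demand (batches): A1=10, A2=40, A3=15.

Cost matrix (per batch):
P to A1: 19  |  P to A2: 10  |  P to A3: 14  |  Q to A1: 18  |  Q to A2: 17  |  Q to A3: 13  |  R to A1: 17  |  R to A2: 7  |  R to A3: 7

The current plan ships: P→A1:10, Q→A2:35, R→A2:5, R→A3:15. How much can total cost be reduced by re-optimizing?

140

Current plan cost = 10·19 + 35·17 + 5·7 + 15·7 = 925.
Optimal plan:
  P–A2: 10 × 10 = 100
  Q–A1: 10 × 18 = 180
  Q–A2: 10 × 17 = 170
  Q–A3: 15 × 13 = 195
  R–A2: 20 × 7 = 140
Optimal cost = 785.
Saving = 925 − 785 = 140.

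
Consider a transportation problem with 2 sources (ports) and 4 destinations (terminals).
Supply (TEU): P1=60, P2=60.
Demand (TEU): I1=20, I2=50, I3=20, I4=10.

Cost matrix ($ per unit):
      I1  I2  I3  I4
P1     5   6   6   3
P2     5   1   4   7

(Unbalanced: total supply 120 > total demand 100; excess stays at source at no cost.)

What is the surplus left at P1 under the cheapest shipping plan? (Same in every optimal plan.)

20

An optimal plan:
  P1–I1: 20 × $5 = $100
  P1–I3: 10 × $6 = $60
  P1–I4: 10 × $3 = $30
  P2–I2: 50 × $1 = $50
  P2–I3: 10 × $4 = $40
Total cost = $280.
P1 ships 40 of its 60, leaving 20.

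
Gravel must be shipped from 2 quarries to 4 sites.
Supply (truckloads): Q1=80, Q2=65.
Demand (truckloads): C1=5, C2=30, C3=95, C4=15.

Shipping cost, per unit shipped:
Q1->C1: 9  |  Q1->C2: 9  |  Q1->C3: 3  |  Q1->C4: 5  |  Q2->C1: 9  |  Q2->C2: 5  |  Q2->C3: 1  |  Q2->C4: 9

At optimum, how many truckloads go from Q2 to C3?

35

The minimum-cost plan:
  Q1→C1: 5 × 9 = 45
  Q1→C3: 60 × 3 = 180
  Q1→C4: 15 × 5 = 75
  Q2→C2: 30 × 5 = 150
  Q2→C3: 35 × 1 = 35
Total cost = 485.
So Q2→C3 carries 35 truckloads.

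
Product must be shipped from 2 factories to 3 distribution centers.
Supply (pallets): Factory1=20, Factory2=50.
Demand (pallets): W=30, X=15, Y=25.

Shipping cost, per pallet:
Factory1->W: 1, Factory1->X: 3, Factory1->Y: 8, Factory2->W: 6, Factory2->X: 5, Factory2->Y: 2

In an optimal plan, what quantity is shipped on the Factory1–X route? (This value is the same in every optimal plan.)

0

Optimal shipments:
  Factory1->W: 20 pallets
  Factory2->W: 10 pallets
  Factory2->X: 15 pallets
  Factory2->Y: 25 pallets
Total cost = 205.
The route Factory1→X is not used.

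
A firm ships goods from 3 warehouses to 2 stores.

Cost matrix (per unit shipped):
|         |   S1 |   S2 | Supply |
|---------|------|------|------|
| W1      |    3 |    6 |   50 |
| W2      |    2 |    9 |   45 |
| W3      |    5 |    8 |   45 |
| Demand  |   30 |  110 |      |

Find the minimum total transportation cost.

855

Optimal allocation:
  W1 to S2: 50 × 6 = 300
  W2 to S1: 30 × 2 = 60
  W2 to S2: 15 × 9 = 135
  W3 to S2: 45 × 8 = 360
Total = 300 + 60 + 135 + 360 = 855.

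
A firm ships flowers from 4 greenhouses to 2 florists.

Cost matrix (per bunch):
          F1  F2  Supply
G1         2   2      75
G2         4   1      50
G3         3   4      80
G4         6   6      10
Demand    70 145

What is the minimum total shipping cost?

Optimal allocation:
  G1→F2: 75 × 2 = 150
  G2→F2: 50 × 1 = 50
  G3→F1: 70 × 3 = 210
  G3→F2: 10 × 4 = 40
  G4→F2: 10 × 6 = 60
Total = 150 + 50 + 210 + 40 + 60 = 510.

510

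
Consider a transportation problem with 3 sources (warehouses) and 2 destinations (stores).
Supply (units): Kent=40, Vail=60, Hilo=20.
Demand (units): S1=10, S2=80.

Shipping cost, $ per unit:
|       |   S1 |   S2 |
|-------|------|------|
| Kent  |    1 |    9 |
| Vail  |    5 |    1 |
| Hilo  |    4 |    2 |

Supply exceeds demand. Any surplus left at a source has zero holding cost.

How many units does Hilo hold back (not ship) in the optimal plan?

0

An optimal plan:
  Kent→S1: 10 × $1 = $10
  Vail→S2: 60 × $1 = $60
  Hilo→S2: 20 × $2 = $40
Total cost = $110.
Hilo ships 20 of its 20, leaving 0.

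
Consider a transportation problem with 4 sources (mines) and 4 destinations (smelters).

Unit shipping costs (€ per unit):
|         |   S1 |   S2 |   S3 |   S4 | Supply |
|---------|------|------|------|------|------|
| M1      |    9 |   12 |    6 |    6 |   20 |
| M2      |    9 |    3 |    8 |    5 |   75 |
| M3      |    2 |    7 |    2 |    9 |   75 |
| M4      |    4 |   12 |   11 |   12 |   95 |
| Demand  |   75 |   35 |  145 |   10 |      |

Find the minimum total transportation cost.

Optimal allocation:
  M1->S3: 20 tons
  M2->S2: 35 tons
  M2->S3: 30 tons
  M2->S4: 10 tons
  M3->S3: 75 tons
  M4->S1: 75 tons
  M4->S3: 20 tons
Total cost = €1185.
(Supply check: M1 ships 20; M2 ships 75; M3 ships 75; M4 ships 95.)

1185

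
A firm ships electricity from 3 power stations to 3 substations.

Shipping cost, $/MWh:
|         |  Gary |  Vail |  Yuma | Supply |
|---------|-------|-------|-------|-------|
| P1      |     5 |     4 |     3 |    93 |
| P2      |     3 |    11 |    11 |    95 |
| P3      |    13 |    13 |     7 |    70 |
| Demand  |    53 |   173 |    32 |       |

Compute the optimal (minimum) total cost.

1711

Optimal allocation:
  P1→Vail: 93 × $4 = $372
  P2→Gary: 53 × $3 = $159
  P2→Vail: 42 × $11 = $462
  P3→Vail: 38 × $13 = $494
  P3→Yuma: 32 × $7 = $224
Total = 372 + 159 + 462 + 494 + 224 = $1711.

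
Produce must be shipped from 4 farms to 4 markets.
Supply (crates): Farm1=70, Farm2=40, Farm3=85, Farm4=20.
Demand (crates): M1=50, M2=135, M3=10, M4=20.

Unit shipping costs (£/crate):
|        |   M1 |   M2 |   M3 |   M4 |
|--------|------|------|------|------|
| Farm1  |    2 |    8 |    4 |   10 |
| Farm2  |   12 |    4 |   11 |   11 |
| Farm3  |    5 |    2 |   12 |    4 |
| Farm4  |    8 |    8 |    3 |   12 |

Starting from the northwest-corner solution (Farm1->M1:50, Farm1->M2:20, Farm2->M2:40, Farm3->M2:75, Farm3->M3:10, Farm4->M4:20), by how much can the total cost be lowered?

Current plan cost = 50·2 + 20·8 + 40·4 + 75·2 + 10·12 + 20·12 = £930.
Optimal plan:
  Farm1->M1: 50 × £2 = £100
  Farm1->M4: 20 × £10 = £200
  Farm2->M2: 40 × £4 = £160
  Farm3->M2: 85 × £2 = £170
  Farm4->M2: 10 × £8 = £80
  Farm4->M3: 10 × £3 = £30
Optimal cost = £740.
Saving = 930 − 740 = £190.

190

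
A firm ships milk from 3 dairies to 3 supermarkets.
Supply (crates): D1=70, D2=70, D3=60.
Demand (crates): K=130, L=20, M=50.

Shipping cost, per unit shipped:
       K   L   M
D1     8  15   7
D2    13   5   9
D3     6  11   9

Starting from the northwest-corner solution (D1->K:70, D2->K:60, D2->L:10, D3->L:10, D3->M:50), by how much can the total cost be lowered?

480

Current plan cost = 70·8 + 60·13 + 10·5 + 10·11 + 50·9 = 1950.
Optimal plan:
  D1->K: 70 × 8 = 560
  D2->L: 20 × 5 = 100
  D2->M: 50 × 9 = 450
  D3->K: 60 × 6 = 360
Optimal cost = 1470.
Saving = 1950 − 1470 = 480.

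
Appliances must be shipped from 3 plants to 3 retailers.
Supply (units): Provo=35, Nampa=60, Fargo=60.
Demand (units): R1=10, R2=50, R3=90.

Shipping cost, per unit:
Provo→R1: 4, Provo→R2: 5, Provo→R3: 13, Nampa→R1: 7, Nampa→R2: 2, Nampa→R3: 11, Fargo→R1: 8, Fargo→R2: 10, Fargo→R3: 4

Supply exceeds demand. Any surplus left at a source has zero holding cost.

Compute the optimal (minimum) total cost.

750

A cheapest plan:
  Provo->R1: 10 units
  Provo->R3: 20 units
  Nampa->R2: 50 units
  Nampa->R3: 10 units
  Fargo->R3: 60 units
Total cost = 750.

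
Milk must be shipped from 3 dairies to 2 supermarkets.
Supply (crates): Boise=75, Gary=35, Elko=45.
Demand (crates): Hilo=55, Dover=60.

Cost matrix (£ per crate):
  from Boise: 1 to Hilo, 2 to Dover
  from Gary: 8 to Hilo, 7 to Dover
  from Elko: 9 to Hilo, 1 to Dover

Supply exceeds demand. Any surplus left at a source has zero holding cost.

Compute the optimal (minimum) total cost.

130

Optimal allocation:
  Boise to Hilo: 55 × £1 = £55
  Boise to Dover: 15 × £2 = £30
  Elko to Dover: 45 × £1 = £45
Total = 55 + 30 + 45 = £130.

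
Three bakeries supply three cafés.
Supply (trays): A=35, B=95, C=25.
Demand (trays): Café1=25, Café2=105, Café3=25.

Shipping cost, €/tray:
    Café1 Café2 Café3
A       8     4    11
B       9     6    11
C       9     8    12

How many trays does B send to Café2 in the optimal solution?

Solving gives:
  A→Café2: 35 × €4 = €140
  B→Café2: 70 × €6 = €420
  B→Café3: 25 × €11 = €275
  C→Café1: 25 × €9 = €225
Total cost = €1060.
So B→Café2 carries 70 trays.

70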